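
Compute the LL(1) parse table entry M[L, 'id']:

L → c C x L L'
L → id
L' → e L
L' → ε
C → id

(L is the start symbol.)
To find M[L, 'id'], we find productions for L where 'id' is in the predict set (PREDICT(N → α) = (FIRST(α) \ {ε}) ∪ (FOLLOW(N) if α ⇒* ε)).

L → c C x L L': PREDICT = { 'c' }
L → id: PREDICT = { 'id' }
  'id' is in predict set, so this production goes in M[L, 'id']

M[L, 'id'] = L → id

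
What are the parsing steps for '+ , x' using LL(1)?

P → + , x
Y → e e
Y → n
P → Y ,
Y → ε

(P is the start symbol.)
LL(1) parsing maintains a stack (initially the start symbol over $) and the input. At each step: if the stack top is a terminal, match it against the current input token; if it is a non-terminal N, replace it with the RHS of M[N, lookahead] (the unique production whose predict set contains the lookahead).

Stack is shown with the top on the left.

Stack    Input    Action
------------------------
P $      + , x $  output P → + , x
+ , x $  + , x $  match '+'
, x $    , x $    match ','
x $      x $      match 'x'
$        $        accept

The string is accepted.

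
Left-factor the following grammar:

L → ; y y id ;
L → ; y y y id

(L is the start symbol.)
L → ; y y L'
L' → id ;
L' → y id

Left-factoring transforms A → αβ₁ | αβ₂ into A → αA' and A' → β₁ | β₂
(α is the longest common prefix among the alternatives). Repeat until
no nonterminal has two alternatives with a common prefix.

Round 1: L has alternatives sharing prefix '; y y'. Introduce L': L → ; y y L'
  Add: L' → id ;
  Add: L' → y id

No remaining common prefixes — done.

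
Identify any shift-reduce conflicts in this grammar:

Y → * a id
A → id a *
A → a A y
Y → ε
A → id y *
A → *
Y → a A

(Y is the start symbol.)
Yes — I0: [Y → .] vs [Y → . * a id]

Augment with Y' → Y and build the canonical LR(0) collection (I0 = CLOSURE({[Y' → . Y]}), then GOTO on every symbol after a dot until no new states appear). It has 16 states:
  I0: { [Y → . * a id], [Y → . a A], [Y → .], [Y' → . Y] }  — shift, reduce
  I1: { [Y → * . a id] }  — shift
  I2: { [Y' → Y .] }  — accept
  I3: { [A → . *], [A → . a A y], [A → . id a *], [A → . id y *], [Y → a . A] }  — shift
  I4: { [A → * .] }  — reduce
  I5: { [Y → a A .] }  — reduce
  I6: { [A → . *], [A → . a A y], [A → . id a *], [A → . id y *], [A → a . A y] }  — shift
  I7: { [A → id . a *], [A → id . y *] }  — shift
  I8: { [A → id a . *] }  — shift
  I9: { [A → id y . *] }  — shift
  I10: { [A → id y * .] }  — reduce
  I11: { [A → id a * .] }  — reduce
  I12: { [A → a A . y] }  — shift
  I13: { [A → a A y .] }  — reduce
  I14: { [Y → * a . id] }  — shift
  I15: { [Y → * a id .] }  — reduce

I0 contains reduce item [Y → .] and shift items [Y → . * a id], [Y → . a A] — shift-reduce conflict.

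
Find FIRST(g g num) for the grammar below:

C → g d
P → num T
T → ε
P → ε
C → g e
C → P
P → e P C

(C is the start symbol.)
{ 'g' }

To compute FIRST(g g num), process the symbols left to right:
Symbol g is a terminal. Add 'g' and stop.
FIRST(g g num) = { 'g' }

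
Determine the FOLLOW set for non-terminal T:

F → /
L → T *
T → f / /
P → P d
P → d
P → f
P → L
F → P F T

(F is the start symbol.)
{ $, '*', 'f' }

To compute FOLLOW(T), find every occurrence of T on a right-hand side N → α T β: add FIRST(β) \ {ε}, and if β is empty or nullable also add FOLLOW(N). Iterate to a fixed point.

In L → T *: T is followed by '*', add FIRST('*') \ {ε} = { '*' }
In F → P F T: T is at the end, add FOLLOW(F)

The FOLLOW sets referred to above (computed the same way, to a fixed point):
  FOLLOW(F) = { $, 'f' }

Taking the union: FOLLOW(T) = { $, '*', 'f' }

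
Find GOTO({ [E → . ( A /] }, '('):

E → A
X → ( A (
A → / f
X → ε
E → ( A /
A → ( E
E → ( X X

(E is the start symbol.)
GOTO(I, '(') = CLOSURE({ [A → αX.β] : [A → α.Xβ] ∈ I, X = '(' })

Items with dot before '(', with the dot advanced:
  [E → . ( A /] → [E → ( . A /]
Closure of the advanced items:
  [E → ( . A /] has the dot before A: add [A → . / f], [A → . ( E]

GOTO = { [A → . ( E], [A → . / f], [E → ( . A /] }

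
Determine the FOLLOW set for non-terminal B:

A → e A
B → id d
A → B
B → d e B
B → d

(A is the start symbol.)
{ $ }

In A → B: B is at the end, add FOLLOW(A)
In B → d e B: B is at the end; this adds FOLLOW(B) to itself — nothing new

The FOLLOW sets referred to above (computed the same way, to a fixed point):
  FOLLOW(A) = { $ }

Taking the union: FOLLOW(B) = { $ }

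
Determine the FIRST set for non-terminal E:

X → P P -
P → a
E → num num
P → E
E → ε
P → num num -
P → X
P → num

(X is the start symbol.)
{ 'num', ε }

From E → num num:
  - num is a terminal: add 'num' and stop
From E → ε:
  - ε-production, so ε ∈ FIRST(E)

Collecting: FIRST(E) = { 'num', ε }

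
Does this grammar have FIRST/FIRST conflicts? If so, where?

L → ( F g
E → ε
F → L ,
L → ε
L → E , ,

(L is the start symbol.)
No FIRST/FIRST conflicts.

FIRST sets of the non-terminals at (or reachable through a nullable prefix from) the front of some alternative:
  FIRST(E) = { ε }

Productions for L:
  L → ( F g: FIRST = { '(' }
  L → ε: FIRST = { ε }
  L → E , ,: FIRST = { ',' }
E, F have only one production, so no FIRST/FIRST conflict is possible there.

All alternatives of each non-terminal have pairwise disjoint FIRST sets.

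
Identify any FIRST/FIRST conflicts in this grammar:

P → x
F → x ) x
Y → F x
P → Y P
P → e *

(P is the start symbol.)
A FIRST/FIRST conflict occurs when two productions N → α and N → β for the same non-terminal have FIRST(α) ∩ FIRST(β) ≠ ∅ (with ε ∈ FIRST of a nullable right-hand side, so two nullable alternatives also conflict).

FIRST sets of the non-terminals at (or reachable through a nullable prefix from) the front of some alternative:
  FIRST(Y) = { 'x' }

Productions for P:
  P → x: FIRST = { 'x' }
  P → Y P: FIRST = { 'x' }
  P → e *: FIRST = { 'e' }
F, Y have only one production, so no FIRST/FIRST conflict is possible there.

Conflict for P: P → x and P → Y P
  Overlap: { 'x' }

Answer: Yes. P → x / P → Y P on { 'x' }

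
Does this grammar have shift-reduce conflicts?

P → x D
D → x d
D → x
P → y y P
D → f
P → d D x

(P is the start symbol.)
Augment with P' → P and build the canonical LR(0) collection (I0 = CLOSURE({[P' → . P]}), then GOTO on every symbol after a dot until no new states appear). It has 13 states:
  I0: { [P → . d D x], [P → . x D], [P → . y y P], [P' → . P] }  — shift
  I1: { [P' → P .] }  — accept
  I2: { [D → . f], [D → . x d], [D → . x], [P → d . D x] }  — shift
  I3: { [D → . f], [D → . x d], [D → . x], [P → x . D] }  — shift
  I4: { [P → y . y P] }  — shift
  I5: { [P → . d D x], [P → . x D], [P → . y y P], [P → y y . P] }  — shift
  I6: { [P → y y P .] }  — reduce
  I7: { [P → x D .] }  — reduce
  I8: { [D → f .] }  — reduce
  I9: { [D → x . d], [D → x .] }  — shift, reduce
  I10: { [D → x d .] }  — reduce
  I11: { [P → d D . x] }  — shift
  I12: { [P → d D x .] }  — reduce

I9 contains reduce item [D → x .] and shift item [D → x . d] — shift-reduce conflict.

Answer: Yes — I9: [D → x .] vs [D → x . d]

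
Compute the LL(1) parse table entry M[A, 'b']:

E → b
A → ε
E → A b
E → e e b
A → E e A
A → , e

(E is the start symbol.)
A → ε, A → E e A

To find M[A, 'b'], we find productions for A where 'b' is in the predict set (PREDICT(N → α) = (FIRST(α) \ {ε}) ∪ (FOLLOW(N) if α ⇒* ε)).

Relevant sets:
  FIRST(E) = { ',', 'b', 'e' }
  FOLLOW(A) = { 'b' }

A → ε: PREDICT = { 'b' }
  'b' is in predict set, so this production goes in M[A, 'b']
A → E e A: PREDICT = { ',', 'b', 'e' }
  'b' is in predict set, so this production goes in M[A, 'b']
A → , e: PREDICT = { ',' }

M[A, 'b'] = A → ε, A → E e A  (a multiply-defined cell — the grammar is not LL(1))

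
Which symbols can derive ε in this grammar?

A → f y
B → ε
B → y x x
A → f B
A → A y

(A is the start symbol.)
ε-productions: B → ε
So B is immediately nullable.
No further non-terminal can be added: every production for the remaining non-terminals contains a terminal or a non-nullable non-terminal.
Nullable = { 'B' }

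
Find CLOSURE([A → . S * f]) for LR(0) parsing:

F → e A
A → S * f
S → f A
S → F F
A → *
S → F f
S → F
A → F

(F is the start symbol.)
{ [A → . S * f], [F → . e A], [S → . F F], [S → . F f], [S → . F], [S → . f A] }

To compute CLOSURE, for each item [A → α.Bβ] where B is a non-terminal, add [B → .γ] for all productions B → γ; repeat for the newly added items until nothing changes.

Start with: [A → . S * f]
  [A → . S * f] has the dot before S: add [S → . f A], [S → . F F], [S → . F f], [S → . F]
  [S → . F F] has the dot before F: add [F → . e A]
No further items can be added.

CLOSURE = { [A → . S * f], [F → . e A], [S → . F F], [S → . F f], [S → . F], [S → . f A] }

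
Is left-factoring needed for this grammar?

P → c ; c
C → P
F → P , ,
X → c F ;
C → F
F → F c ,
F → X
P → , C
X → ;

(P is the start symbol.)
Left-factoring is needed when two productions for the same non-terminal
share a common prefix on the right-hand side.

Productions for P:
  P → c ; c
  P → , C
Productions for C:
  C → P
  C → F
Productions for F:
  F → P , ,
  F → F c ,
  F → X
Productions for X:
  X → c F ;
  X → ;

No common prefixes found.

Answer: No, left-factoring is not needed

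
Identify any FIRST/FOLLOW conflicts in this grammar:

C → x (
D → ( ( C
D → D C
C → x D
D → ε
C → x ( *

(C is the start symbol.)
Yes. D → D C with FOLLOW(D) on { 'x' }

A FIRST/FOLLOW conflict occurs when a non-terminal N has a nullable alternative N → β (β ⇒* ε) and another alternative N → α with FIRST(α) ∩ FOLLOW(N) ≠ ∅: on such a lookahead the parser cannot decide between expanding α and letting N vanish via β.

Nullable non-terminals: D.
FIRST sets used below: FIRST(D) = { '(', 'x', ε }, FIRST(C) = { 'x' }

D: nullable alternative(s) D → ε; FOLLOW(D) = { $, 'x' }
  D → ( ( C: FIRST \ {ε} = { '(' } — disjoint from FOLLOW(D)
  D → D C: FIRST \ {ε} = { '(', 'x' } — overlaps FOLLOW(D) on { 'x' }: CONFLICT
  D → ε: FIRST \ {ε} = { } — this is the only nullable alternative, skip

C has no nullable alternative, so no FIRST/FOLLOW check is needed there.

So the grammar has 1 FIRST/FOLLOW conflict (marked CONFLICT above).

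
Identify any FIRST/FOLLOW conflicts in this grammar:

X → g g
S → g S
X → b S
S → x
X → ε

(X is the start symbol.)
No FIRST/FOLLOW conflicts.

A FIRST/FOLLOW conflict occurs when a non-terminal N has a nullable alternative N → β (β ⇒* ε) and another alternative N → α with FIRST(α) ∩ FOLLOW(N) ≠ ∅: on such a lookahead the parser cannot decide between expanding α and letting N vanish via β.

Nullable non-terminals: X.

X: nullable alternative(s) X → ε; FOLLOW(X) = { $ }
  X → g g: FIRST \ {ε} = { 'g' } — disjoint from FOLLOW(X)
  X → b S: FIRST \ {ε} = { 'b' } — disjoint from FOLLOW(X)
  X → ε: FIRST \ {ε} = { } — this is the only nullable alternative, skip

S has no nullable alternative, so no FIRST/FOLLOW check is needed there.

No FIRST/FOLLOW conflicts found.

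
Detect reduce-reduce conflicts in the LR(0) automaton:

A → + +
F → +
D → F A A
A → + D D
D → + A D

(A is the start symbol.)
A reduce-reduce conflict occurs when an LR(0) state has two complete items [A → α .] and [B → β .] — both call for a reduction, and with no lookahead the parser cannot choose between them.

Augment with A' → A and build the canonical LR(0) collection (I0 = CLOSURE({[A' → . A]}), then GOTO on every symbol after a dot until no new states appear). It has 12 states:
  I0: { [A → . + +], [A → . + D D], [A' → . A] }  — shift
  I1: { [A → + . +], [A → + . D D], [D → . + A D], [D → . F A A], [F → . +] }  — shift
  I2: { [A' → A .] }  — accept
  I3: { [A → + + .], [A → . + +], [A → . + D D], [D → + . A D], [F → + .] }  — shift, 2 reduces
  I4: { [A → + D . D], [D → . + A D], [D → . F A A], [F → . +] }  — shift
  I5: { [A → . + +], [A → . + D D], [D → F . A A] }  — shift
  I6: { [A → . + +], [A → . + D D], [D → F A . A] }  — shift
  I7: { [D → F A A .] }  — reduce
  I8: { [A → . + +], [A → . + D D], [D → + . A D], [F → + .] }  — shift, reduce
  I9: { [A → + D D .] }  — reduce
  I10: { [D → + A . D], [D → . + A D], [D → . F A A], [F → . +] }  — shift
  I11: { [D → + A D .] }  — reduce

I3 contains complete items [A → + + .], [F → + .] — reduce-reduce conflict.

Answer: Yes — I3: [A → + + .] vs [F → + .]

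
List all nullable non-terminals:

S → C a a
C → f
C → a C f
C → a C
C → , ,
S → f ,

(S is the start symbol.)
There are no ε-productions, so no non-terminal can derive ε.
No non-terminals are nullable.

Answer: None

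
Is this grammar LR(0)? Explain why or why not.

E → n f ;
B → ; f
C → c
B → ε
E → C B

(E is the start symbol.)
No. Shift-reduce conflict between [B → .] and [B → . ; f]

A grammar is LR(0) if no state in the canonical LR(0) collection has:
  - both a shift item (dot before a terminal) and a complete item (shift-reduce conflict), or
  - two or more complete items (reduce-reduce conflict; the accept item [E' → E .] counts as a complete item here).

Augment with E' → E and build the canonical LR(0) collection (I0 = CLOSURE({[E' → . E]}), then GOTO on every symbol after a dot until no new states appear). It has 10 states:
  I0: { [C → . c], [E → . C B], [E → . n f ;], [E' → . E] }  — shift
  I1: { [B → . ; f], [B → .], [E → C . B] }  — shift, reduce
  I2: { [E' → E .] }  — accept
  I3: { [C → c .] }  — reduce
  I4: { [E → n . f ;] }  — shift
  I5: { [E → n f . ;] }  — shift
  I6: { [E → n f ; .] }  — reduce
  I7: { [B → ; . f] }  — shift
  I8: { [E → C B .] }  — reduce
  I9: { [B → ; f .] }  — reduce

Conflict in state I1:
  Shift-reduce conflict between [B → .] and [B → . ; f]
So the grammar is NOT LR(0).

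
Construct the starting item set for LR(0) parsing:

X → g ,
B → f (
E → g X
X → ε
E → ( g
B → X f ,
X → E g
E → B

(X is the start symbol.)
First, augment the grammar with X' → X
I₀ = CLOSURE({ [X' → . X] }):
  [X' → . X] has the dot before X: add [X → . g ,], [X → .], [X → . E g]
  [X → . E g] has the dot before E: add [E → . g X], [E → . ( g], [E → . B]
  [E → . B] has the dot before B: add [B → . f (], [B → . X f ,]
No further items can be added.

I₀ = { [B → . X f ,], [B → . f (], [E → . ( g], [E → . B], [E → . g X], [X → . E g], [X → . g ,], [X → .], [X' → . X] }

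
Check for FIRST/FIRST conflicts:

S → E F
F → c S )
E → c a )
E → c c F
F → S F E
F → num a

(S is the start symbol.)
Yes. F → c S ')' / F → S F E on { 'c' }; E → c a ')' / E → c c F on { 'c' }

FIRST sets of the non-terminals at (or reachable through a nullable prefix from) the front of some alternative:
  FIRST(S) = { 'c' }

Productions for F:
  F → c S ): FIRST = { 'c' }
  F → S F E: FIRST = { 'c' }
  F → num a: FIRST = { 'num' }
Productions for E:
  E → c a ): FIRST = { 'c' }
  E → c c F: FIRST = { 'c' }
S has only one production, so no FIRST/FIRST conflict is possible there.

Conflict for F: F → c S ) and F → S F E
  Overlap: { 'c' }
Conflict for E: E → c a ) and E → c c F
  Overlap: { 'c' }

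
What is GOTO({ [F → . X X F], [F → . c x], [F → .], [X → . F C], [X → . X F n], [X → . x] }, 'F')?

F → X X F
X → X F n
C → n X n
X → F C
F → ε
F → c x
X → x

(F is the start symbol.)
GOTO(I, 'F') = CLOSURE({ [A → αX.β] : [A → α.Xβ] ∈ I, X = 'F' })

Items with dot before 'F', with the dot advanced:
  [X → . F C] → [X → F . C]
Closure of the advanced items:
  [X → F . C] has the dot before C: add [C → . n X n]

GOTO = { [C → . n X n], [X → F . C] }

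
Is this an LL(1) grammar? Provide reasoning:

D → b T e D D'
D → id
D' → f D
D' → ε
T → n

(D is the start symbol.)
No. Predict set conflict for D': { 'f' }

A grammar is LL(1) if for each non-terminal N with multiple productions, the predict sets of those productions are pairwise disjoint, where PREDICT(N → α) = (FIRST(α) \ {ε}) ∪ (FOLLOW(N) if α ⇒* ε).

Relevant sets:
  FOLLOW(D') = { $, 'f' }

For D:
  PREDICT(D → b T e D D') = { 'b' }
  PREDICT(D → id) = { 'id' }
For D':
  PREDICT(D' → f D) = { 'f' }
  PREDICT(D' → ε) = { $, 'f' }
T has a single production, so nothing to check there.

Conflict found: Predict set conflict for D': { 'f' }
The grammar is NOT LL(1).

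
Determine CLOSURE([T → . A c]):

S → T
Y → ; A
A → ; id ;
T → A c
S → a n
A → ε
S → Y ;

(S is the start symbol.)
{ [A → . ; id ;], [A → .], [T → . A c] }

Start with: [T → . A c]
  [T → . A c] has the dot before A: add [A → . ; id ;], [A → .]
No further items can be added.

CLOSURE = { [A → . ; id ;], [A → .], [T → . A c] }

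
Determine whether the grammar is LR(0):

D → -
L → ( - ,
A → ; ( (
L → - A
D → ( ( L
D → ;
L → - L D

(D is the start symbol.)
Augment with D' → D and build the canonical LR(0) collection (I0 = CLOSURE({[D' → . D]}), then GOTO on every symbol after a dot until no new states appear). It has 17 states:
  I0: { [D → . ( ( L], [D → . -], [D → . ;], [D' → . D] }  — shift
  I1: { [D → ( . ( L] }  — shift
  I2: { [D → - .] }  — reduce
  I3: { [D → ; .] }  — reduce
  I4: { [D' → D .] }  — accept
  I5: { [D → ( ( . L], [L → . ( - ,], [L → . - A], [L → . - L D] }  — shift
  I6: { [L → ( . - ,] }  — shift
  I7: { [A → . ; ( (], [L → - . A], [L → - . L D], [L → . ( - ,], [L → . - A], [L → . - L D] }  — shift
  I8: { [D → ( ( L .] }  — reduce
  I9: { [A → ; . ( (] }  — shift
  I10: { [L → - A .] }  — reduce
  I11: { [D → . ( ( L], [D → . -], [D → . ;], [L → - L . D] }  — shift
  I12: { [L → - L D .] }  — reduce
  I13: { [A → ; ( . (] }  — shift
  I14: { [A → ; ( ( .] }  — reduce
  I15: { [L → ( - . ,] }  — shift
  I16: { [L → ( - , .] }  — reduce

Every state is either a pure shift/goto state or contains exactly one complete item and nothing to shift — no conflicts. The grammar is LR(0).

Answer: Yes, the grammar is LR(0)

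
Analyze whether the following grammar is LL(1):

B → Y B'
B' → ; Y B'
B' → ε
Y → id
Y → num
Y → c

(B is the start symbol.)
Relevant sets:
  FOLLOW(B') = { $ }

For B':
  PREDICT(B' → ';' Y B') = { ';' }
  PREDICT(B' → ε) = { $ }
For Y:
  PREDICT(Y → id) = { 'id' }
  PREDICT(Y → num) = { 'num' }
  PREDICT(Y → c) = { 'c' }
B has a single production, so nothing to check there.

All predict sets are disjoint. The grammar IS LL(1).

Answer: Yes, the grammar is LL(1).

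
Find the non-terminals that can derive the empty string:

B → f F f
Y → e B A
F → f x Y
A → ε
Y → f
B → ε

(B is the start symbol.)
{ 'A', 'B' }

ε-productions: A → ε, B → ε
So A, B are immediately nullable.
No further non-terminal can be added: every production for the remaining non-terminals contains a terminal or a non-nullable non-terminal.
Nullable = { 'A', 'B' }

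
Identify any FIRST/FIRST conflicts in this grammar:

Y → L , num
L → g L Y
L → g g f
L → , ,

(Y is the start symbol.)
A FIRST/FIRST conflict occurs when two productions N → α and N → β for the same non-terminal have FIRST(α) ∩ FIRST(β) ≠ ∅ (with ε ∈ FIRST of a nullable right-hand side, so two nullable alternatives also conflict).

Productions for L:
  L → g L Y: FIRST = { 'g' }
  L → g g f: FIRST = { 'g' }
  L → , ,: FIRST = { ',' }
Y has only one production, so no FIRST/FIRST conflict is possible there.

Conflict for L: L → g L Y and L → g g f
  Overlap: { 'g' }

Answer: Yes. L → g L Y / L → g g f on { 'g' }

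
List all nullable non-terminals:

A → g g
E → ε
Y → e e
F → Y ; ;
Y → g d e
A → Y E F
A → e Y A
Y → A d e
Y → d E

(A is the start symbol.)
A non-terminal is nullable if it can derive ε (the empty string): either it has an ε-production, or it has a production whose right-hand side consists entirely of nullable non-terminals.

ε-productions: E → ε
So E is immediately nullable.
No further non-terminal can be added: every production for the remaining non-terminals contains a terminal or a non-nullable non-terminal.
Nullable = { 'E' }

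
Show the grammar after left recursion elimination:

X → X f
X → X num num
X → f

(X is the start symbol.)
X is directly left-recursive. The standard transformation for
  A → A α₁ | ... | A α_m | β₁ | ... | β_n
is
  A  → β₁ A' | ... | β_n A'
  A' → α₁ A' | ... | α_m A' | ε

X → f becomes X → f X'
X → X f becomes X' → f X'
X → X num num becomes X' → num num X'
Add X' → ε

Resulting grammar:
X → f X'
X' → f X'
X' → num num X'
X' → ε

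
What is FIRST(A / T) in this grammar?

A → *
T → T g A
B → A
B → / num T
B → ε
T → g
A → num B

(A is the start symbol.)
FIRST sets of the non-terminals involved (from the grammar, by fixed-point iteration):
  FIRST(A) = { '*', 'num' }

To compute FIRST(A / T), process the symbols left to right:
Symbol A is a non-terminal. Add FIRST(A) \ {ε} = { '*', 'num' }
A is not nullable (ε ∉ FIRST(A)), so stop here.
FIRST(A / T) = { '*', 'num' }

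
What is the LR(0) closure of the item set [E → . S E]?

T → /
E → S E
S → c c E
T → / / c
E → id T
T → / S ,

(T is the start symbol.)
{ [E → . S E], [S → . c c E] }

To compute CLOSURE, for each item [A → α.Bβ] where B is a non-terminal, add [B → .γ] for all productions B → γ; repeat for the newly added items until nothing changes.

Start with: [E → . S E]
  [E → . S E] has the dot before S: add [S → . c c E]
No further items can be added.

CLOSURE = { [E → . S E], [S → . c c E] }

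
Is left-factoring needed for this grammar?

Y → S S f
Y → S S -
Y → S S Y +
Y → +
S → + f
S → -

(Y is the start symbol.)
Yes, Y has productions with common prefix 'S S'

Left-factoring is needed when two productions for the same non-terminal
share a common prefix on the right-hand side.

Productions for Y:
  Y → S S f
  Y → S S -
  Y → S S Y +
  Y → +
Productions for S:
  S → + f
  S → -

Found common prefix 'S S' in productions for Y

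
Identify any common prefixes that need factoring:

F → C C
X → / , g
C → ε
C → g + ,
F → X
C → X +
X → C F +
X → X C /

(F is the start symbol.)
No, left-factoring is not needed

Left-factoring is needed when two productions for the same non-terminal
share a common prefix on the right-hand side.

Productions for F:
  F → C C
  F → X
Productions for X:
  X → / , g
  X → C F +
  X → X C /
Productions for C:
  C → ε
  C → g + ,
  C → X +

No common prefixes found.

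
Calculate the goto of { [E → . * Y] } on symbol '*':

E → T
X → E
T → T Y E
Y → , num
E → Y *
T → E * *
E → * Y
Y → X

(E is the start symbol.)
GOTO(I, '*') = CLOSURE({ [A → αX.β] : [A → α.Xβ] ∈ I, X = '*' })

Items with dot before '*', with the dot advanced:
  [E → . * Y] → [E → * . Y]
Closure of the advanced items:
  [E → * . Y] has the dot before Y: add [Y → . , num], [Y → . X]
  [Y → . X] has the dot before X: add [X → . E]
  [X → . E] has the dot before E: add [E → . T], [E → . Y *], [E → . * Y]
  [E → . T] has the dot before T: add [T → . T Y E], [T → . E * *]

GOTO = { [E → * . Y], [E → . * Y], [E → . T], [E → . Y *], [T → . E * *], [T → . T Y E], [X → . E], [Y → . , num], [Y → . X] }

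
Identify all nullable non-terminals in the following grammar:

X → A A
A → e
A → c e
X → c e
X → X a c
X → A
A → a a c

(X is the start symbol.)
There are no ε-productions, so no non-terminal can derive ε.
No non-terminals are nullable.

Answer: None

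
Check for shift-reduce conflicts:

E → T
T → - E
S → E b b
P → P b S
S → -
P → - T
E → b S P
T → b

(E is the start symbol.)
Yes — I4: [T → b .] vs [E → . b S P]; I5: [S → - .] vs [E → . b S P]; I9: [E → b S P .] vs [P → P . b S]

Augment with E' → E and build the canonical LR(0) collection (I0 = CLOSURE({[E' → . E]}), then GOTO on every symbol after a dot until no new states appear). It has 17 states:
  I0: { [E → . T], [E → . b S P], [E' → . E], [T → . - E], [T → . b] }  — shift
  I1: { [E → . T], [E → . b S P], [T → - . E], [T → . - E], [T → . b] }  — shift
  I2: { [E' → E .] }  — accept
  I3: { [E → T .] }  — reduce
  I4: { [E → . T], [E → . b S P], [E → b . S P], [S → . -], [S → . E b b], [T → . - E], [T → . b], [T → b .] }  — shift, reduce
  I5: { [E → . T], [E → . b S P], [S → - .], [T → - . E], [T → . - E], [T → . b] }  — shift, reduce
  I6: { [S → E . b b] }  — shift
  I7: { [E → b S . P], [P → . - T], [P → . P b S] }  — shift
  I8: { [P → - . T], [T → . - E], [T → . b] }  — shift
  I9: { [E → b S P .], [P → P . b S] }  — shift, reduce
  I10: { [E → . T], [E → . b S P], [P → P b . S], [S → . -], [S → . E b b], [T → . - E], [T → . b] }  — shift
  I11: { [P → P b S .] }  — reduce
  I12: { [P → - T .] }  — reduce
  I13: { [T → b .] }  — reduce
  I14: { [S → E b . b] }  — shift
  I15: { [S → E b b .] }  — reduce
  I16: { [T → - E .] }  — reduce

I4 contains reduce item [T → b .] and shift items [E → . b S P], [S → . -], [T → . - E], [T → . b] — shift-reduce conflict.
I5 contains reduce item [S → - .] and shift items [E → . b S P], [T → . - E], [T → . b] — shift-reduce conflict.
I9 contains reduce item [E → b S P .] and shift item [P → P . b S] — shift-reduce conflict.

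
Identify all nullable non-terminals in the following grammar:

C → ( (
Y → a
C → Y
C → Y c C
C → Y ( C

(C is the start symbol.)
A non-terminal is nullable if it can derive ε (the empty string): either it has an ε-production, or it has a production whose right-hand side consists entirely of nullable non-terminals.

There are no ε-productions, so no non-terminal can derive ε.
No non-terminals are nullable.

Answer: None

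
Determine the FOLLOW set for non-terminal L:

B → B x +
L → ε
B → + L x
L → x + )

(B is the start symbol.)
{ 'x' }

To compute FOLLOW(L), find every occurrence of L on a right-hand side N → α L β: add FIRST(β) \ {ε}, and if β is empty or nullable also add FOLLOW(N). Iterate to a fixed point.

In B → + L x: L is followed by x, add FIRST(x) \ {ε} = { 'x' }

Taking the union: FOLLOW(L) = { 'x' }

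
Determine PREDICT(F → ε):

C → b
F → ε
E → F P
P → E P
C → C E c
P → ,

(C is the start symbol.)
PREDICT(F → ε) = (FIRST(RHS) \ {ε}) ∪ (FOLLOW(F) if ε ∈ FIRST(RHS), i.e. RHS ⇒* ε)
The right-hand side is ε (FIRST(ε) = { ε }), so the predict set is FOLLOW(F) = { ',' }
PREDICT(F → ε) = { ',' }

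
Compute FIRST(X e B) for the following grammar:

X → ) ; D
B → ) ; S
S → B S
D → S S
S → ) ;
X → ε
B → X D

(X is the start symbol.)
{ ')', 'e' }

FIRST sets of the non-terminals involved (from the grammar, by fixed-point iteration):
  FIRST(X) = { ')', ε }

To compute FIRST(X e B), process the symbols left to right:
Symbol X is a non-terminal. Add FIRST(X) \ {ε} = { ')' }
X is nullable (ε ∈ FIRST(X)), continue to the next symbol.
Symbol e is a terminal. Add 'e' and stop.
FIRST(X e B) = { ')', 'e' }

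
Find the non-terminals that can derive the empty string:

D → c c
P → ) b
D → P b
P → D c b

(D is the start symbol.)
None

A non-terminal is nullable if it can derive ε (the empty string): either it has an ε-production, or it has a production whose right-hand side consists entirely of nullable non-terminals.

There are no ε-productions, so no non-terminal can derive ε.
No non-terminals are nullable.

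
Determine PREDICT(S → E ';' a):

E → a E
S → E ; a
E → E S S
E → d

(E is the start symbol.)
{ 'a', 'd' }

PREDICT(S → E ';' a) = (FIRST(RHS) \ {ε}) ∪ (FOLLOW(S) if ε ∈ FIRST(RHS), i.e. RHS ⇒* ε)
FIRST(E) = { 'a', 'd' }
FIRST(E ';' a) = { 'a', 'd' }
ε ∉ FIRST(E ';' a), so FOLLOW(S) is not added.
PREDICT(S → E ';' a) = { 'a', 'd' }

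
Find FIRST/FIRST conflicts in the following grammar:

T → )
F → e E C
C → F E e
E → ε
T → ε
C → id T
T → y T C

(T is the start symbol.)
A FIRST/FIRST conflict occurs when two productions N → α and N → β for the same non-terminal have FIRST(α) ∩ FIRST(β) ≠ ∅ (with ε ∈ FIRST of a nullable right-hand side, so two nullable alternatives also conflict).

FIRST sets of the non-terminals at (or reachable through a nullable prefix from) the front of some alternative:
  FIRST(F) = { 'e' }

Productions for T:
  T → ): FIRST = { ')' }
  T → ε: FIRST = { ε }
  T → y T C: FIRST = { 'y' }
Productions for C:
  C → F E e: FIRST = { 'e' }
  C → id T: FIRST = { 'id' }
F, E have only one production, so no FIRST/FIRST conflict is possible there.

All alternatives of each non-terminal have pairwise disjoint FIRST sets.

Answer: No FIRST/FIRST conflicts.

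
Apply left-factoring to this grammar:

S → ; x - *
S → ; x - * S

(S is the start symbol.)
S → ; x - * S'
S' → ε
S' → S

Left-factoring transforms A → αβ₁ | αβ₂ into A → αA' and A' → β₁ | β₂
(α is the longest common prefix among the alternatives). Repeat until
no nonterminal has two alternatives with a common prefix.

Round 1: S has alternatives sharing prefix '; x - *'. Introduce S': S → ; x - * S'
  Add: S' → ε
  Add: S' → S

No remaining common prefixes — done.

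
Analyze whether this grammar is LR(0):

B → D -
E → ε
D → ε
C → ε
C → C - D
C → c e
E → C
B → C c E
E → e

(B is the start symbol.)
No. Shift-reduce conflict between [C → .] and [C → . c e]

A grammar is LR(0) if no state in the canonical LR(0) collection has:
  - both a shift item (dot before a terminal) and a complete item (shift-reduce conflict), or
  - two or more complete items (reduce-reduce conflict; the accept item [B' → B .] counts as a complete item here).

Augment with B' → B and build the canonical LR(0) collection (I0 = CLOSURE({[B' → . B]}), then GOTO on every symbol after a dot until no new states appear). It has 13 states:
  I0: { [B → . C c E], [B → . D -], [B' → . B], [C → . C - D], [C → . c e], [C → .], [D → .] }  — shift, 2 reduces
  I1: { [B' → B .] }  — accept
  I2: { [B → C . c E], [C → C . - D] }  — shift
  I3: { [B → D . -] }  — shift
  I4: { [C → c . e] }  — shift
  I5: { [C → c e .] }  — reduce
  I6: { [B → D - .] }  — reduce
  I7: { [C → C - . D], [D → .] }  — reduce
  I8: { [B → C c . E], [C → . C - D], [C → . c e], [C → .], [E → . C], [E → . e], [E → .] }  — shift, 2 reduces
  I9: { [C → C . - D], [E → C .] }  — shift, reduce
  I10: { [B → C c E .] }  — reduce
  I11: { [E → e .] }  — reduce
  I12: { [C → C - D .] }  — reduce

Conflict in state I0:
  Shift-reduce conflict between [C → .] and [C → . c e]
So the grammar is NOT LR(0).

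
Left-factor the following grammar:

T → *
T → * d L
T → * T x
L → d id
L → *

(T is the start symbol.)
T → * T'
T' → ε
T' → d L
T' → T x
L → d id
L → *

Left-factoring transforms A → αβ₁ | αβ₂ into A → αA' and A' → β₁ | β₂
(α is the longest common prefix among the alternatives). Repeat until
no nonterminal has two alternatives with a common prefix.

Round 1: T has alternatives sharing prefix '*'. Introduce T': T → * T'
  Add: T' → ε
  Add: T' → d L
  Add: T' → T x

No remaining common prefixes — done.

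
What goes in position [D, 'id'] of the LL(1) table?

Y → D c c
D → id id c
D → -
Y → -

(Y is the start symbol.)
D → id id c

To find M[D, 'id'], we find productions for D where 'id' is in the predict set (PREDICT(N → α) = (FIRST(α) \ {ε}) ∪ (FOLLOW(N) if α ⇒* ε)).

D → id id c: PREDICT = { 'id' }
  'id' is in predict set, so this production goes in M[D, 'id']
D → -: PREDICT = { '-' }

M[D, 'id'] = D → id id c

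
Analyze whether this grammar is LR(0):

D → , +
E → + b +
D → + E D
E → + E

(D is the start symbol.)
Yes, the grammar is LR(0)

A grammar is LR(0) if no state in the canonical LR(0) collection has:
  - both a shift item (dot before a terminal) and a complete item (shift-reduce conflict), or
  - two or more complete items (reduce-reduce conflict; the accept item [D' → D .] counts as a complete item here).

Augment with D' → D and build the canonical LR(0) collection (I0 = CLOSURE({[D' → . D]}), then GOTO on every symbol after a dot until no new states appear). It has 11 states:
  I0: { [D → . + E D], [D → . , +], [D' → . D] }  — shift
  I1: { [D → + . E D], [E → . + E], [E → . + b +] }  — shift
  I2: { [D → , . +] }  — shift
  I3: { [D' → D .] }  — accept
  I4: { [D → , + .] }  — reduce
  I5: { [E → + . E], [E → + . b +], [E → . + E], [E → . + b +] }  — shift
  I6: { [D → + E . D], [D → . + E D], [D → . , +] }  — shift
  I7: { [D → + E D .] }  — reduce
  I8: { [E → + E .] }  — reduce
  I9: { [E → + b . +] }  — shift
  I10: { [E → + b + .] }  — reduce

Every state is either a pure shift/goto state or contains exactly one complete item and nothing to shift — no conflicts. The grammar is LR(0).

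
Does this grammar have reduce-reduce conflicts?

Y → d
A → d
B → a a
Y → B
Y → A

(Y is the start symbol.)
Yes — I5: [A → d .] vs [Y → d .]

A reduce-reduce conflict occurs when an LR(0) state has two complete items [A → α .] and [B → β .] — both call for a reduction, and with no lookahead the parser cannot choose between them.

Augment with Y' → Y and build the canonical LR(0) collection (I0 = CLOSURE({[Y' → . Y]}), then GOTO on every symbol after a dot until no new states appear). It has 7 states:
  I0: { [A → . d], [B → . a a], [Y → . A], [Y → . B], [Y → . d], [Y' → . Y] }  — shift
  I1: { [Y → A .] }  — reduce
  I2: { [Y → B .] }  — reduce
  I3: { [Y' → Y .] }  — accept
  I4: { [B → a . a] }  — shift
  I5: { [A → d .], [Y → d .] }  — 2 reduces
  I6: { [B → a a .] }  — reduce

I5 contains complete items [A → d .], [Y → d .] — reduce-reduce conflict.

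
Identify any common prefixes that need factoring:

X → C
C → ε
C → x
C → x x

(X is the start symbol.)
Yes, C has productions with common prefix 'x'

Left-factoring is needed when two productions for the same non-terminal
share a common prefix on the right-hand side.

Productions for C:
  C → ε
  C → x
  C → x x

Found common prefix 'x' in productions for C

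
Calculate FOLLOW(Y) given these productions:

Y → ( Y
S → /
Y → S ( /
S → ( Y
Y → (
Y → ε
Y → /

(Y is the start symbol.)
{ $, '(' }

Y is the start symbol, so $ ∈ FOLLOW(Y).
In Y → ( Y: Y is at the end; this adds FOLLOW(Y) to itself — nothing new
In S → ( Y: Y is at the end, add FOLLOW(S)

The FOLLOW sets referred to above (computed the same way, to a fixed point):
  FOLLOW(S) = { '(' }

Taking the union: FOLLOW(Y) = { $, '(' }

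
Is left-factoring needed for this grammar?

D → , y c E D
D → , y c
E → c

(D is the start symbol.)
Yes, D has productions with common prefix ', y c'

Left-factoring is needed when two productions for the same non-terminal
share a common prefix on the right-hand side.

Productions for D:
  D → , y c E D
  D → , y c

Found common prefix ', y c' in productions for D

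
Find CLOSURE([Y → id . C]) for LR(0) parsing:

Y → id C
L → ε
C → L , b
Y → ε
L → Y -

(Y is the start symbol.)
To compute CLOSURE, for each item [A → α.Bβ] where B is a non-terminal, add [B → .γ] for all productions B → γ; repeat for the newly added items until nothing changes.

Start with: [Y → id . C]
  [Y → id . C] has the dot before C: add [C → . L , b]
  [C → . L , b] has the dot before L: add [L → .], [L → . Y -]
  [L → . Y -] has the dot before Y: add [Y → . id C], [Y → .]
No further items can be added.

CLOSURE = { [C → . L , b], [L → . Y -], [L → .], [Y → . id C], [Y → .], [Y → id . C] }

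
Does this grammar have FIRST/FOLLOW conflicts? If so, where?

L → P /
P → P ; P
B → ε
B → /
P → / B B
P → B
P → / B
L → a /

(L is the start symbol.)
A FIRST/FOLLOW conflict occurs when a non-terminal N has a nullable alternative N → β (β ⇒* ε) and another alternative N → α with FIRST(α) ∩ FOLLOW(N) ≠ ∅: on such a lookahead the parser cannot decide between expanding α and letting N vanish via β.

Nullable non-terminals: B, P.
FIRST sets used below: FIRST(P) = { '/', ';', ε }, FIRST(B) = { '/', ε }

B: nullable alternative(s) B → ε; FOLLOW(B) = { '/', ';' }
  B → ε: FIRST \ {ε} = { } — this is the only nullable alternative, skip
  B → /: FIRST \ {ε} = { '/' } — overlaps FOLLOW(B) on { '/' }: CONFLICT

P: nullable alternative(s) P → B; FOLLOW(P) = { '/', ';' }
  P → P ; P: FIRST \ {ε} = { '/', ';' } — overlaps FOLLOW(P) on { '/', ';' }: CONFLICT
  P → / B B: FIRST \ {ε} = { '/' } — overlaps FOLLOW(P) on { '/' }: CONFLICT
  P → B: FIRST \ {ε} = { '/' } — this is the only nullable alternative, skip
  P → / B: FIRST \ {ε} = { '/' } — overlaps FOLLOW(P) on { '/' }: CONFLICT

L has no nullable alternative, so no FIRST/FOLLOW check is needed there.

So the grammar has 4 FIRST/FOLLOW conflicts (marked CONFLICT above).

Answer: Yes. P → P ';' P with FOLLOW(P) on { '/', ';' }; P → '/' B B with FOLLOW(P) on { '/' }; P → '/' B with FOLLOW(P) on { '/' }; B → '/' with FOLLOW(B) on { '/' }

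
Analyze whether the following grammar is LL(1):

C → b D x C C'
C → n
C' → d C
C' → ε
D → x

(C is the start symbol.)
A grammar is LL(1) if for each non-terminal N with multiple productions, the predict sets of those productions are pairwise disjoint, where PREDICT(N → α) = (FIRST(α) \ {ε}) ∪ (FOLLOW(N) if α ⇒* ε).

Relevant sets:
  FOLLOW(C') = { $, 'd' }

For C:
  PREDICT(C → b D x C C') = { 'b' }
  PREDICT(C → n) = { 'n' }
For C':
  PREDICT(C' → d C) = { 'd' }
  PREDICT(C' → ε) = { $, 'd' }
D has a single production, so nothing to check there.

Conflict found: Predict set conflict for C': { 'd' }
The grammar is NOT LL(1).

Answer: No. Predict set conflict for C': { 'd' }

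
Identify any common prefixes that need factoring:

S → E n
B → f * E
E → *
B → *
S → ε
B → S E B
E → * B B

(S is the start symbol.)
Yes, E has productions with common prefix '*'

Left-factoring is needed when two productions for the same non-terminal
share a common prefix on the right-hand side.

Productions for S:
  S → E n
  S → ε
Productions for B:
  B → f * E
  B → *
  B → S E B
Productions for E:
  E → *
  E → * B B

Found common prefix '*' in productions for E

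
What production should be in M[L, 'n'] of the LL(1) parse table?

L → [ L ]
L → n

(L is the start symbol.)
L → n

To find M[L, 'n'], we find productions for L where 'n' is in the predict set (PREDICT(N → α) = (FIRST(α) \ {ε}) ∪ (FOLLOW(N) if α ⇒* ε)).

L → [ L ]: PREDICT = { '[' }
L → n: PREDICT = { 'n' }
  'n' is in predict set, so this production goes in M[L, 'n']

M[L, 'n'] = L → n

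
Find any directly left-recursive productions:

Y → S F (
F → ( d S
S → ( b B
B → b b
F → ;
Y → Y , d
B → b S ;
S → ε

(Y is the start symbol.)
Y → S F (: starts with S
F → ( d S: starts with '('
S → ( b B: starts with '('
B → b b: starts with b
F → ;: starts with ';'
Y → Y , d: LEFT RECURSIVE (starts with Y)
B → b S ;: starts with b
S → ε: starts with ε

The grammar has direct left recursion on: Y.

Answer: Yes, Y is left-recursive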